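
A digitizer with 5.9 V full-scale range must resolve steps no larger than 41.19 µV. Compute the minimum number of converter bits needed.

Number of steps required ≥ 5.9 V / 41.19 µV = 143238.65.
Need 2^N ≥ 143238.65; 2^17 = 131072, 2^18 = 262144.
Minimum N = 18.

18 bits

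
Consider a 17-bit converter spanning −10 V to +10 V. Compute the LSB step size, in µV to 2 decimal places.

Full-scale span = 20 V.
LSB = 20 / 2^17 = 20 / 131072 = 0.000152588 V = 152.59 µV.

152.59 µV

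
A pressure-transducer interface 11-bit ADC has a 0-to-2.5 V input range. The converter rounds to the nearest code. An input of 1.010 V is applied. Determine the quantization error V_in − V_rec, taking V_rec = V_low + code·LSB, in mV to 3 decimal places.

0.479 mV

LSB = 2.5/2^11 = 1.221 mV.
(1.010 − 0)/0.0012207 = 827.3920; round gives code 827.
V_rec = 0 + 827·0.0012207 = 1.0095215 V.
Difference: 0.000478516 V → 0.479 mV.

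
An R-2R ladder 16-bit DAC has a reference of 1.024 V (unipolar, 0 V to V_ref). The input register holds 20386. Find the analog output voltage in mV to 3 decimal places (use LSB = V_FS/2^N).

LSB = 1.024 V / 2^16 = 15.62 µV.
V_out = 0 + 20386 × 1.5625e-05 V = 0.318531 V.
= 318.531 mV.

318.531 mV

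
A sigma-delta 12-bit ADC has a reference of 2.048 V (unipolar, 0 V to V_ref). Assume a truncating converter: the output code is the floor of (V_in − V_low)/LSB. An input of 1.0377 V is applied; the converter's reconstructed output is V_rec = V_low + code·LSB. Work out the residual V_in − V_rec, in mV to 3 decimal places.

0.200 mV

Step size: 2.048 V ÷ 2^12 = 0.500 mV.
Scaled input = 2075.4000 LSBs, so code = 2075.
Reconstructed: 1.0375 V.
V_in − V_rec = 0.0002 V = 0.200 mV.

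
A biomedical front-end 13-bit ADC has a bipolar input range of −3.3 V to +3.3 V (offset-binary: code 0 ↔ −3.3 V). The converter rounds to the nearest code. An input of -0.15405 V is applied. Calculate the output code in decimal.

With 8192 levels over 6.6 V, one step is 0.806 mV.
(V_in − V_low)/LSB = (-0.15405 − (−3.3)) / 0.000805664 = 3904.791.
So the output code is 3905.

code 3905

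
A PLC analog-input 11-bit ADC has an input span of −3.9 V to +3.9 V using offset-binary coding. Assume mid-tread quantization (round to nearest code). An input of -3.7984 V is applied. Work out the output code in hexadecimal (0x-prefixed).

With 2048 levels over 7.8 V, one step is 3.809 mV.
Input sits at 26.677 steps above V_low.
So the output code is 27.
In hexadecimal (0x-prefixed): 0x1B.

code 0x1B (decimal 27)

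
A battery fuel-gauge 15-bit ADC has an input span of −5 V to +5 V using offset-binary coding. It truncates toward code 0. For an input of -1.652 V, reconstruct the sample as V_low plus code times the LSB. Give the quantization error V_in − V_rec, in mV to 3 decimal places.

Step size: 10 V ÷ 2^15 = 305.18 µV.
(V_in − V_low)/LSB = (-1.652 − (−5))/0.000305176 = 10970.7264 → code 10970 (floor).
Reconstructed: -1.6522217 V.
Difference: 0.00022168 V → 0.222 mV.

0.222 mV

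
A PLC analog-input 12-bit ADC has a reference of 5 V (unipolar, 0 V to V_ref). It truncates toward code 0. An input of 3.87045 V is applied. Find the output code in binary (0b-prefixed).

LSB = 5 V / 4096 = 1.221 mV.
(3.87045 − 0) / 0.0012207 = 3170.673 LSBs.
⌊·⌋(3170.673) = 3170.
In binary (0b-prefixed): 0b110001100010.

code 0b110001100010 (decimal 3170)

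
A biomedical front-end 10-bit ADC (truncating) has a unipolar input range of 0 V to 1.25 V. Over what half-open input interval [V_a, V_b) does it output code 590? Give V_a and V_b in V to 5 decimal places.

[0.72021 V, 0.72144 V)

LSB = 1.25/2^10 = 1.221 mV.
V_a = V_low + 590·LSB = 0.720215 V; V_b = V_low + 591·LSB = 0.721436 V.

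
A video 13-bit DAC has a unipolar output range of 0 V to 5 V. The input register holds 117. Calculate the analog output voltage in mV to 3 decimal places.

71.411 mV

LSB = 5 V / 2^13 = 0.610 mV.
V_out = 0 + 117 × 0.000610352 V = 0.0714111 V.
= 71.411 mV.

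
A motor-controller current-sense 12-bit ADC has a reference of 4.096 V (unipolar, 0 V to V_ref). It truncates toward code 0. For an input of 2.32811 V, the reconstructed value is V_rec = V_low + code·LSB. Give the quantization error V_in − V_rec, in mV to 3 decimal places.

LSB = 4.096/2^12 = 1.000 mV.
Scaled input = 2328.1100 LSBs, so code = 2328.
Reconstructed: 2.328 V.
V_in − V_rec = 0.00011 V = 0.110 mV.

0.110 mV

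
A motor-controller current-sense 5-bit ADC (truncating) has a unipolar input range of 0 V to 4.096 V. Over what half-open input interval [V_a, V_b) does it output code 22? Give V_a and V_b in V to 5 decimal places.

LSB = 4.096/2^5 = 128.000 mV.
V_a = V_low + 22·LSB = 2.816 V; V_b = V_low + 23·LSB = 2.944 V.

[2.81600 V, 2.94400 V)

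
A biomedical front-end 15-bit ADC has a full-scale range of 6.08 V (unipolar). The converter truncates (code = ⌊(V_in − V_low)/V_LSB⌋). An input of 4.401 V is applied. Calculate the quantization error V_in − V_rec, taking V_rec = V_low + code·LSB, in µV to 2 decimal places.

13.67 µV

LSB = 6.08/2^15 = 185.55 µV.
(4.401 − 0)/0.000185547 = 23719.0737; ⌊·⌋ gives code 23719.
Reconstructed: 4.4009863 V.
V_in − V_rec = 1.36719e-05 V = 13.67 µV.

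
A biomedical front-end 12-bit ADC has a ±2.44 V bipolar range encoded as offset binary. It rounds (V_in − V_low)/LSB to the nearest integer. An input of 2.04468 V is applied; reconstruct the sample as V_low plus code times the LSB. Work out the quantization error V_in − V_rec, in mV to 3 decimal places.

LSB = 4.88/2^12 = 1.191 mV.
(V_in − V_low)/LSB = (2.04468 − (−2.44))/0.00119141 = 3764.1904 → code 3764 (round).
Code 3764 maps back to (−2.44) + 3764×0.00119141 V = 2.0444531 V.
V_in − V_rec = 0.000226875 V = 0.227 mV.

0.227 mV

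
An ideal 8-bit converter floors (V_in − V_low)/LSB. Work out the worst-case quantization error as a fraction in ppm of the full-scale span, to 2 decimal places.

3906.25 ppm

Truncating → worst-case error = 1 LSB = V_FS/2^8, so 1e+06/256 = 3906.25 ppm of full scale.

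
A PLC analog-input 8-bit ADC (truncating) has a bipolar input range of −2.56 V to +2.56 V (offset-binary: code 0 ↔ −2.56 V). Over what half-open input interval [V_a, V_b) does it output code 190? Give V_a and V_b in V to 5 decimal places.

[1.24000 V, 1.26000 V)

LSB = 5.12/2^8 = 20.000 mV.
V_a = V_low + 190·LSB = 1.24 V; V_b = V_low + 191·LSB = 1.26 V.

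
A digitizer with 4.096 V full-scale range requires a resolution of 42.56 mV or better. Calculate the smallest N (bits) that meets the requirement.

7 bits

Number of steps required ≥ 4.096 V / 42.56 mV = 96.24.
Need 2^N ≥ 96.24; 2^6 = 64, 2^7 = 128.
Minimum N = 7.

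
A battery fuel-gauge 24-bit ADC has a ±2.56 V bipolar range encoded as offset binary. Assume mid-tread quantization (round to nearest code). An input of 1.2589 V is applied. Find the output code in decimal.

code 12513772

Full-scale span = 5.12 V; LSB = 5.12/2^24 = 0.31 µV.
(V_in − V_low)/LSB = (1.2589 − (−2.56)) / 3.05176e-07 = 12513771.520.
So the output code is 12513772.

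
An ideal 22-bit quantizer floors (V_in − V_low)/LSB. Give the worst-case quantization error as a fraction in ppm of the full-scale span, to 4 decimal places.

0.2384 ppm

Truncating → worst-case error = 1 LSB = V_FS/2^22, so 1e+06/4194304 = 0.238419 ppm of full scale.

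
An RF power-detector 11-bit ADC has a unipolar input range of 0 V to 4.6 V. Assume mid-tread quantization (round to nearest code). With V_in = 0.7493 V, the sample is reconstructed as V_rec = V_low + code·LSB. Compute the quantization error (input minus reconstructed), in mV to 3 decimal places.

-0.895 mV

Step size: 4.6 V ÷ 2^11 = 2.246 mV.
(V_in − V_low)/LSB = (0.7493 − 0)/0.00224609 = 333.6014 → code 334 (round).
Reconstructed: 0.75019531 V.
Error = 0.7493 − 0.75019531 = -0.000895312 V = -0.895 mV.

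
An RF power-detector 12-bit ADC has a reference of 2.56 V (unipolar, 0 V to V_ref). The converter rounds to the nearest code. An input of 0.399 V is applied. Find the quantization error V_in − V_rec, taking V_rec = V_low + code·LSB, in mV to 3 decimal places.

0.250 mV

One LSB is 2.56 V / 4096 = 0.625 mV.
(V_in − V_low)/LSB = (0.399 − 0)/0.000625 = 638.4000 → code 638 (round).
Code 638 maps back to 0 + 638×0.000625 V = 0.39875 V.
Error = 0.399 − 0.39875 = 0.00025 V = 0.250 mV.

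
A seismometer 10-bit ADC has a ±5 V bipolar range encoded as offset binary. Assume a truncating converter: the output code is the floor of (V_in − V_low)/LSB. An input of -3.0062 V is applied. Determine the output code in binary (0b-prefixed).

With 1024 levels over 10 V, one step is 9.766 mV.
(V_in − V_low)/LSB = (-3.0062 − (−5)) / 0.00976562 = 204.165.
Floor → code 204.
In binary (0b-prefixed): 0b11001100.

code 0b11001100 (decimal 204)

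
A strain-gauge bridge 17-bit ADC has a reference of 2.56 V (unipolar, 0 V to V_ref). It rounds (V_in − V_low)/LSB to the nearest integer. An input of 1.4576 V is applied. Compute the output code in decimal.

code 74629

With 131072 levels over 2.56 V, one step is 19.53 µV.
Input sits at 74629.120 steps above V_low.
round(74629.120) = 74629.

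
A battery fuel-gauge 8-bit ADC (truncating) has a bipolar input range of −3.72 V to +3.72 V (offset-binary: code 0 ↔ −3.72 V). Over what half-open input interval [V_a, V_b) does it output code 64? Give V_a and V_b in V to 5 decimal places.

LSB = 7.44/2^8 = 29.062 mV.
V_a = V_low + 64·LSB = -1.86 V; V_b = V_low + 65·LSB = -1.83094 V.

[-1.86000 V, -1.83094 V)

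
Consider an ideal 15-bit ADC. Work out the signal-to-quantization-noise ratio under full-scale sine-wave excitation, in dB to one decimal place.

92.1 dB

SNR ≈ 6.02·N + 1.76 dB = 6.02·15 + 1.76 = 92.06 dB.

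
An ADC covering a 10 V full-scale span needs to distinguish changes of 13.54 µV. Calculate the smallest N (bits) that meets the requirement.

20 bits

Number of steps required ≥ 10 V / 13.54 µV = 738552.44.
Need 2^N ≥ 738552.44; 2^19 = 524288, 2^20 = 1048576.
Minimum N = 20.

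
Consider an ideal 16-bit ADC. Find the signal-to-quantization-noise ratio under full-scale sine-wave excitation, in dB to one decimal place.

98.1 dB

SNR ≈ 6.02·N + 1.76 dB = 6.02·16 + 1.76 = 98.08 dB.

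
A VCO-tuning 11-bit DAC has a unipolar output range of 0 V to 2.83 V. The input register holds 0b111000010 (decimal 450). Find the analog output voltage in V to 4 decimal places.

LSB = 2.83 V / 2^11 = 1.382 mV.
Code 0b111000010 = 450 decimal.
V_out = 0 + 450 × 0.00138184 V = 0.621826 V.

0.6218 V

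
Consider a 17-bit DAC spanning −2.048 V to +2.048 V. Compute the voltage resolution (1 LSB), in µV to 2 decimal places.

Full-scale span = 4.096 V.
LSB = 4.096 / 2^17 = 4.096 / 131072 = 3.125e-05 V = 31.25 µV.

31.25 µV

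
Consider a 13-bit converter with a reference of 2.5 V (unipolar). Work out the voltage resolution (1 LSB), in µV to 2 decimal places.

305.18 µV

Full-scale span = 2.5 V.
LSB = 2.5 / 2^13 = 2.5 / 8192 = 0.000305176 V = 305.18 µV.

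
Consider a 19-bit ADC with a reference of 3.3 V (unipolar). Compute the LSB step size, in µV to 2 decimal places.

Full-scale span = 3.3 V.
LSB = 3.3 / 2^19 = 3.3 / 524288 = 6.29425e-06 V = 6.29 µV.

6.29 µV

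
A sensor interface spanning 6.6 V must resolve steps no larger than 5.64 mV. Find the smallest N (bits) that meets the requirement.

Number of steps required ≥ 6.6 V / 5.64 mV = 1170.21.
Need 2^N ≥ 1170.21; 2^10 = 1024, 2^11 = 2048.
Minimum N = 11.

11 bits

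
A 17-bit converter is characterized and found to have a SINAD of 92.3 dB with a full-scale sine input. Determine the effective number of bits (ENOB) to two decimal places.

ENOB = (SINAD − 1.76) / 6.02 = (92.3 − 1.76)/6.02 = 15.040.

15.04 bits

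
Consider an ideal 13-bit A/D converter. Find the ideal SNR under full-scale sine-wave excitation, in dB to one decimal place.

SNR ≈ 6.02·N + 1.76 dB = 6.02·13 + 1.76 = 80.02 dB.

80.0 dB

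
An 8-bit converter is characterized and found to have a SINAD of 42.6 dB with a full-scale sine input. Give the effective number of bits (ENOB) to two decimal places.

6.78 bits

ENOB = (SINAD − 1.76) / 6.02 = (42.6 − 1.76)/6.02 = 6.784.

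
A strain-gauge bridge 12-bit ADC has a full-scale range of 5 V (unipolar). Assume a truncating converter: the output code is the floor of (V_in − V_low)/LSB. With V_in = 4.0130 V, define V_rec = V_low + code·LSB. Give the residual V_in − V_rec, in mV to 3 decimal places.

0.549 mV

Step size: 5 V ÷ 2^12 = 1.221 mV.
(V_in − V_low)/LSB = (4.0130 − 0)/0.0012207 = 3287.4496 → code 3287 (floor).
Reconstructed: 4.0124512 V.
Error = 4.0130 − 4.0124512 = 0.000548828 V = 0.549 mV.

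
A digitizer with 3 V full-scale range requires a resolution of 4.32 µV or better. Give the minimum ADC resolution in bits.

Number of steps required ≥ 3 V / 4.32 µV = 694444.44.
Need 2^N ≥ 694444.44; 2^19 = 524288, 2^20 = 1048576.
Minimum N = 20.

20 bits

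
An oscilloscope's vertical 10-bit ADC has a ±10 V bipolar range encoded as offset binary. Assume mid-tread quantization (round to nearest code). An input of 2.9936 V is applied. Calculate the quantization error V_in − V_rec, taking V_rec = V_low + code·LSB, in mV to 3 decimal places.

5.319 mV

LSB = 20/2^10 = 19.531 mV.
(2.9936 − (−10))/0.0195312 = 665.2723; round gives code 665.
V_rec = (−10) + 665·0.0195312 = 2.9882812 V.
Difference: 0.00531875 V → 5.319 mV.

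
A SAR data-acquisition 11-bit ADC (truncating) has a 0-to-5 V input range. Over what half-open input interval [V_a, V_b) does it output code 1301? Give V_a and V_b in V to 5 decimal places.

[3.17627 V, 3.17871 V)

LSB = 5/2^11 = 2.441 mV.
V_a = V_low + 1301·LSB = 3.17627 V; V_b = V_low + 1302·LSB = 3.17871 V.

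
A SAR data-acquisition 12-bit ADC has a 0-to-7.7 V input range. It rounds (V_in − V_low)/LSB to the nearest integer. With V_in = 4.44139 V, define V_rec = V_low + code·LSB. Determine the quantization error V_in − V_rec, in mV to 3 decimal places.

-0.773 mV

One LSB is 7.7 V / 4096 = 1.880 mV.
Scaled input = 2362.5888 LSBs, so code = 2363.
V_rec = 0 + 2363·0.00187988 = 4.4421631 V.
Error = 4.44139 − 4.4421631 = -0.000773086 V = -0.773 mV.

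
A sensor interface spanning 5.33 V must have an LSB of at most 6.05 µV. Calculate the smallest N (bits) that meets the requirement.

20 bits

Number of steps required ≥ 5.33 V / 6.05 µV = 880991.74.
Need 2^N ≥ 880991.74; 2^19 = 524288, 2^20 = 1048576.
Minimum N = 20.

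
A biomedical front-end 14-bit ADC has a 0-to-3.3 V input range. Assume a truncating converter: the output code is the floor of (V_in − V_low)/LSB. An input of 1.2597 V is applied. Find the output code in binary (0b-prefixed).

code 0b1100001101110 (decimal 6254)

LSB = 3.3 V / 16384 = 201.42 µV.
(1.2597 − 0) / 0.000201416 = 6254.220 LSBs.
Floor → code 6254.
In binary (0b-prefixed): 0b1100001101110.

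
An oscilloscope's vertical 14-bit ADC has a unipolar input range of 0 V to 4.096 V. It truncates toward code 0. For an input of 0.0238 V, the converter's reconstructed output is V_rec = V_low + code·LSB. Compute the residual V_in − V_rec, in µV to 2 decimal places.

One LSB is 4.096 V / 16384 = 250.00 µV.
(V_in − V_low)/LSB = (0.0238 − 0)/0.00025 = 95.2000 → code 95 (floor).
V_rec = 0 + 95·0.00025 = 0.02375 V.
V_in − V_rec = 5e-05 V = 50.00 µV.

50.00 µV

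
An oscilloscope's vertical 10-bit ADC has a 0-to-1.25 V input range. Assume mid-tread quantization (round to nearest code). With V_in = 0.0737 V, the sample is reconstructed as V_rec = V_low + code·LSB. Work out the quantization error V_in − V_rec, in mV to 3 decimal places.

Step size: 1.25 V ÷ 2^10 = 1.221 mV.
(0.0737 − 0)/0.0012207 = 60.3750; round gives code 60.
Reconstructed: 0.073242188 V.
V_in − V_rec = 0.000457812 V = 0.458 mV.

0.458 mV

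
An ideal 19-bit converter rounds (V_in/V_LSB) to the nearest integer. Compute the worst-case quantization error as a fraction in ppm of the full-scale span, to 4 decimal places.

Rounding → worst-case error = ½ LSB = V_FS/2^20, so 1e+06/1048576 = 0.953674 ppm of full scale.

0.9537 ppm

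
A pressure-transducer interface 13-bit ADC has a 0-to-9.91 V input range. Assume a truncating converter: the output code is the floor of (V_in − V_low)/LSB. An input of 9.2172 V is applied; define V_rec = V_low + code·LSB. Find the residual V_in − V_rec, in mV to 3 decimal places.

One LSB is 9.91 V / 8192 = 1.210 mV.
Scaled input = 7619.3040 LSBs, so code = 7619.
Reconstructed: 9.2168323 V.
Error = 9.2172 − 9.2168323 = 0.000367725 V = 0.368 mV.

0.368 mV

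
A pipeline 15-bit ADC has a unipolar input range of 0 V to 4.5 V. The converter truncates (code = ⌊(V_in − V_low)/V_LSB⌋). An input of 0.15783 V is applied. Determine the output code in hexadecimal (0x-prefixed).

LSB = 4.5 V / 32768 = 137.33 µV.
(0.15783 − 0) / 0.000137329 = 1149.283 LSBs.
⌊·⌋(1149.283) = 1149.
In hexadecimal (0x-prefixed): 0x47D.

code 0x47D (decimal 1149)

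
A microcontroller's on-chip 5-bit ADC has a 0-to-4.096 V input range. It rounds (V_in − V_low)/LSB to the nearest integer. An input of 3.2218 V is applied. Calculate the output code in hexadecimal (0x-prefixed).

LSB = 4.096 V / 32 = 128.000 mV.
(3.2218 − 0) / 0.128 = 25.170 LSBs.
So the output code is 25.
In hexadecimal (0x-prefixed): 0x19.

code 0x19 (decimal 25)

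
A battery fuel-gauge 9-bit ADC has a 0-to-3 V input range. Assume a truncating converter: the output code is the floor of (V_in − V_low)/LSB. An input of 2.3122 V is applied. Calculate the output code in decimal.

code 394

LSB = 3 V / 512 = 5.859 mV.
Input sits at 394.615 steps above V_low.
Floor → code 394.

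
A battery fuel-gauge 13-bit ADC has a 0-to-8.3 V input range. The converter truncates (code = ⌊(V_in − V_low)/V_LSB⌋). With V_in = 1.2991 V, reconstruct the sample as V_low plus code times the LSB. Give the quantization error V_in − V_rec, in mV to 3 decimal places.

LSB = 8.3/2^13 = 1.013 mV.
Scaled input = 1282.1960 LSBs, so code = 1282.
Code 1282 maps back to 0 + 1282×0.00101318 V = 1.2989014 V.
V_in − V_rec = 0.000198633 V = 0.199 mV.

0.199 mV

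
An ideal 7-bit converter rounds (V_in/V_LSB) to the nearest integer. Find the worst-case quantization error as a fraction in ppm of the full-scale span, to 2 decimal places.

3906.25 ppm

Rounding → worst-case error = ½ LSB = V_FS/2^8, so 1e+06/256 = 3906.25 ppm of full scale.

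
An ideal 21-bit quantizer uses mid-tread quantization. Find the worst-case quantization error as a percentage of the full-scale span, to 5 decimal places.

Rounding → worst-case error = ½ LSB = V_FS/2^22, so 100/4194304 = 2.38419e-05 % of full scale.

0.00002 %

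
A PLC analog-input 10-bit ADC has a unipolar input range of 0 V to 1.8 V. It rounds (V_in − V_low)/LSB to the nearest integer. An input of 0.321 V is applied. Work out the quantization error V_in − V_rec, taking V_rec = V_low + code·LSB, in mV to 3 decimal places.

One LSB is 1.8 V / 1024 = 1.758 mV.
(V_in − V_low)/LSB = (0.321 − 0)/0.00175781 = 182.6133 → code 183 (round).
Code 183 maps back to 0 + 183×0.00175781 V = 0.32167969 V.
V_in − V_rec = -0.000679687 V = -0.680 mV.

-0.680 mV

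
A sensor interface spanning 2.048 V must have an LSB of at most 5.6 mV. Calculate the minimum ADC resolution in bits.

9 bits

Number of steps required ≥ 2.048 V / 5.6 mV = 365.71.
Need 2^N ≥ 365.71; 2^8 = 256, 2^9 = 512.
Minimum N = 9.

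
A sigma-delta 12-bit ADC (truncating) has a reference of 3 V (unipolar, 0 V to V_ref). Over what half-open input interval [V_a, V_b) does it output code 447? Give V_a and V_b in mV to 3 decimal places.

LSB = 3/2^12 = 0.732 mV.
V_a = V_low + 447·LSB = 0.327393 V; V_b = V_low + 448·LSB = 0.328125 V.

[327.393 mV, 328.125 mV)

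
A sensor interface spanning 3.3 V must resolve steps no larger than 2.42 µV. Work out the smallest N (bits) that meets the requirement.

Number of steps required ≥ 3.3 V / 2.42 µV = 1363636.36.
Need 2^N ≥ 1363636.36; 2^20 = 1048576, 2^21 = 2097152.
Minimum N = 21.

21 bits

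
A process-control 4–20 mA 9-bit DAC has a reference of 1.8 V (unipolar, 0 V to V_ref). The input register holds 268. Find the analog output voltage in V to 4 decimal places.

0.9422 V

LSB = 1.8 V / 2^9 = 3.516 mV.
V_out = 0 + 268 × 0.00351563 V = 0.942187 V.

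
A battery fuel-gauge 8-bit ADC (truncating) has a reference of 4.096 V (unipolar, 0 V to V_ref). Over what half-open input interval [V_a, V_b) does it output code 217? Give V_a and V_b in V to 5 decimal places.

[3.47200 V, 3.48800 V)

LSB = 4.096/2^8 = 16.000 mV.
V_a = V_low + 217·LSB = 3.472 V; V_b = V_low + 218·LSB = 3.488 V.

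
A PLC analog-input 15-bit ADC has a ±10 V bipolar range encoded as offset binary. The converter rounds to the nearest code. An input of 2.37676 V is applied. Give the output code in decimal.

With 32768 levels over 20 V, one step is 0.610 mV.
Input sits at 20278.084 steps above V_low.
So the output code is 20278.

code 20278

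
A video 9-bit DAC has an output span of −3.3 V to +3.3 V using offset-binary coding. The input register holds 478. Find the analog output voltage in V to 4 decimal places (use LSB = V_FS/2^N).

LSB = 6.6 V / 2^9 = 12.891 mV.
V_out = (−3.3) + 478 × 0.0128906 V = 2.86172 V.

2.8617 V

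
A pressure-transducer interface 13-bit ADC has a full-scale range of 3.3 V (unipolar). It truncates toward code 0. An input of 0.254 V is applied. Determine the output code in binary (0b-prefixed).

With 8192 levels over 3.3 V, one step is 402.83 µV.
Input sits at 630.536 steps above V_low.
⌊·⌋(630.536) = 630.
In binary (0b-prefixed): 0b1001110110.

code 0b1001110110 (decimal 630)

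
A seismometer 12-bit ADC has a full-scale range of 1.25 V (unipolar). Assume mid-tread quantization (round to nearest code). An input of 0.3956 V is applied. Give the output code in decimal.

With 4096 levels over 1.25 V, one step is 305.18 µV.
Input sits at 1296.302 steps above V_low.
Round → code 1296.

code 1296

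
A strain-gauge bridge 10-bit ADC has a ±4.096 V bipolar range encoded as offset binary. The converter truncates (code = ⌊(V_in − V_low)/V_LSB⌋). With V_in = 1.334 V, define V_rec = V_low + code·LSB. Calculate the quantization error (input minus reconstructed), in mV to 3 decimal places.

LSB = 8.192/2^10 = 8.000 mV.
(V_in − V_low)/LSB = (1.334 − (−4.096))/0.008 = 678.7500 → code 678 (floor).
V_rec = (−4.096) + 678·0.008 = 1.328 V.
V_in − V_rec = 0.006 V = 6.000 mV.

6.000 mV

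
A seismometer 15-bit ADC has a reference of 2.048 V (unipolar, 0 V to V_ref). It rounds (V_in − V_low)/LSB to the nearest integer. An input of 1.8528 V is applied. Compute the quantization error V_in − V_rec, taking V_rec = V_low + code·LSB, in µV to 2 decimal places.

-12.50 µV

Step size: 2.048 V ÷ 2^15 = 62.50 µV.
(V_in − V_low)/LSB = (1.8528 − 0)/6.25e-05 = 29644.8000 → code 29645 (round).
Code 29645 maps back to 0 + 29645×6.25e-05 V = 1.8528125 V.
Difference: -1.25e-05 V → -12.50 µV.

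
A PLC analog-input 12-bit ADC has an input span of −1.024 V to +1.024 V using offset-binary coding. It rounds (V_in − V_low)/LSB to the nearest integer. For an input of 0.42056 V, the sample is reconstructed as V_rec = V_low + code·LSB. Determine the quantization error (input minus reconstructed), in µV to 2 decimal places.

Step size: 2.048 V ÷ 2^12 = 0.500 mV.
(0.42056 − (−1.024))/0.0005 = 2889.1200; round gives code 2889.
Reconstructed: 0.4205 V.
V_in − V_rec = 6e-05 V = 60.00 µV.

60.00 µV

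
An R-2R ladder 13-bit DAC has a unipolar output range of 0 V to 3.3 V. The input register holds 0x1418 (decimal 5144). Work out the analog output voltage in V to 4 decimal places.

LSB = 3.3 V / 2^13 = 402.83 µV.
Code 0x1418 = 5144 decimal.
V_out = 0 + 5144 × 0.000402832 V = 2.07217 V.

2.0722 V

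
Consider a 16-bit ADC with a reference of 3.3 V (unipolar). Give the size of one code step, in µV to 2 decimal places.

50.35 µV

Full-scale span = 3.3 V.
LSB = 3.3 / 2^16 = 3.3 / 65536 = 5.0354e-05 V = 50.35 µV.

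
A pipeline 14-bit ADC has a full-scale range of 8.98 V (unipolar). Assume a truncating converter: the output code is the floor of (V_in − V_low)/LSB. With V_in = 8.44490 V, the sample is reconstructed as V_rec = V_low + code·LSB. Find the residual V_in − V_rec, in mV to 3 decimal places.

0.390 mV

LSB = 8.98/2^14 = 0.548 mV.
(8.44490 − 0)/0.000548096 = 15407.7106; ⌊·⌋ gives code 15407.
Code 15407 maps back to 0 + 15407×0.000548096 V = 8.4445105 V.
V_in − V_rec = 0.000389502 V = 0.390 mV.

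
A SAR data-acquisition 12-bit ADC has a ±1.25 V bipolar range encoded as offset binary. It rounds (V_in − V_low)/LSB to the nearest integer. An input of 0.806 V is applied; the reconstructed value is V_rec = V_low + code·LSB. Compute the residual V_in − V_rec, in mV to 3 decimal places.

-0.274 mV

Step size: 2.5 V ÷ 2^12 = 0.610 mV.
(V_in − V_low)/LSB = (0.806 − (−1.25))/0.000610352 = 3368.5504 → code 3369 (round).
Reconstructed: 0.80627441 V.
Difference: -0.000274414 V → -0.274 mV.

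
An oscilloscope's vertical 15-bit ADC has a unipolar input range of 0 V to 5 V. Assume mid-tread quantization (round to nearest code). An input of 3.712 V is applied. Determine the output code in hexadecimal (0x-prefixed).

LSB = 5 V / 32768 = 152.59 µV.
(V_in − V_low)/LSB = (3.712 − 0) / 0.000152588 = 24326.963.
round(24326.963) = 24327.
In hexadecimal (0x-prefixed): 0x5F07.

code 0x5F07 (decimal 24327)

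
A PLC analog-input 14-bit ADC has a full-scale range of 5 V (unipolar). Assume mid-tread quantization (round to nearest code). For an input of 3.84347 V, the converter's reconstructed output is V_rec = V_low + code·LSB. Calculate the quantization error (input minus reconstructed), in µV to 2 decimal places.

One LSB is 5 V / 16384 = 305.18 µV.
(V_in − V_low)/LSB = (3.84347 − 0)/0.000305176 = 12594.2825 → code 12594 (round).
Code 12594 maps back to 0 + 12594×0.000305176 V = 3.8433838 V.
Error = 3.84347 − 3.8433838 = 8.62109e-05 V = 86.21 µV.

86.21 µV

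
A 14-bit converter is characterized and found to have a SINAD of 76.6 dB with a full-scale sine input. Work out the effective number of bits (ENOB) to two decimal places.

12.43 bits

ENOB = (SINAD − 1.76) / 6.02 = (76.6 − 1.76)/6.02 = 12.432.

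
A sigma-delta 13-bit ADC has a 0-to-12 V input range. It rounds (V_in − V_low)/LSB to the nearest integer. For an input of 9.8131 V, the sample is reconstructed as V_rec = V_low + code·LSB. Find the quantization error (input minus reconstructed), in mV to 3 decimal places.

0.112 mV

One LSB is 12 V / 8192 = 1.465 mV.
(9.8131 − 0)/0.00146484 = 6699.0763; round gives code 6699.
Reconstructed: 9.8129883 V.
Difference: 0.000111719 V → 0.112 mV.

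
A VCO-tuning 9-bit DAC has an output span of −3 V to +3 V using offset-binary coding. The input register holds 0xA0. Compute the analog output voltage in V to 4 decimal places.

-1.1250 V

LSB = 6 V / 2^9 = 11.719 mV.
Code 0xA0 = 160 decimal.
V_out = (−3) + 160 × 0.0117188 V = -1.125 V.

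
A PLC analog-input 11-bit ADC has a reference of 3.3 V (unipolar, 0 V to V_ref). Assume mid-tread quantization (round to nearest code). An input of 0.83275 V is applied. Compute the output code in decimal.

Full-scale span = 3.3 V; LSB = 3.3/2^11 = 1.611 mV.
(V_in − V_low)/LSB = (0.83275 − 0) / 0.00161133 = 516.810.
round(516.810) = 517.

code 517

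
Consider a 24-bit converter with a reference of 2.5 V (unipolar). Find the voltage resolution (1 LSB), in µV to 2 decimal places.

Full-scale span = 2.5 V.
LSB = 2.5 / 2^24 = 2.5 / 16777216 = 1.49012e-07 V = 0.15 µV.

0.15 µV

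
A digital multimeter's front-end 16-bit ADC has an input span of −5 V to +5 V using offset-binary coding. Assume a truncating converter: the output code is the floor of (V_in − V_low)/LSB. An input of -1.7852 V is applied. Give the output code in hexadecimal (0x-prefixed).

LSB = 10 V / 65536 = 152.59 µV.
(-1.7852 − (−5)) / 0.000152588 = 21068.513 LSBs.
⌊·⌋(21068.513) = 21068.
In hexadecimal (0x-prefixed): 0x524C.

code 0x524C (decimal 21068)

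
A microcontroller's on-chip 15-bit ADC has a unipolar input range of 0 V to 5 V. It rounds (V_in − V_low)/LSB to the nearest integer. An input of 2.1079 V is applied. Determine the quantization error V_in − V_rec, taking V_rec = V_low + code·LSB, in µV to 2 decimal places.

Step size: 5 V ÷ 2^15 = 152.59 µV.
(V_in − V_low)/LSB = (2.1079 − 0)/0.000152588 = 13814.3334 → code 13814 (round).
Reconstructed: 2.1078491 V.
Error = 2.1079 − 2.1078491 = 5.08789e-05 V = 50.88 µV.

50.88 µV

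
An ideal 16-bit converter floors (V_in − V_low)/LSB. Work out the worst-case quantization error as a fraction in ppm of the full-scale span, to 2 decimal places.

15.26 ppm

Truncating → worst-case error = 1 LSB = V_FS/2^16, so 1e+06/65536 = 15.2588 ppm of full scale.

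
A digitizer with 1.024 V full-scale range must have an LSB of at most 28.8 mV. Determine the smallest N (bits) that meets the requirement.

Number of steps required ≥ 1.024 V / 28.8 mV = 35.56.
Need 2^N ≥ 35.56; 2^5 = 32, 2^6 = 64.
Minimum N = 6.

6 bits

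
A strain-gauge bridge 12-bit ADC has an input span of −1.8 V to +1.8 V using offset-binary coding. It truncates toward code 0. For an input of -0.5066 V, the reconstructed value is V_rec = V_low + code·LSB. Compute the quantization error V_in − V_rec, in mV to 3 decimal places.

0.529 mV

LSB = 3.6/2^12 = 0.879 mV.
(V_in − V_low)/LSB = (-0.5066 − (−1.8))/0.000878906 = 1471.6018 → code 1471 (floor).
Reconstructed: -0.50712891 V.
Error = -0.5066 − (−0.50712891) = 0.000528906 V = 0.529 mV.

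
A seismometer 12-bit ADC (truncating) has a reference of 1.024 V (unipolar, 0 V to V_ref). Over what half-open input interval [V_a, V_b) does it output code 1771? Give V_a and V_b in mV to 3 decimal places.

[442.750 mV, 443.000 mV)

LSB = 1.024/2^12 = 250.00 µV.
V_a = V_low + 1771·LSB = 0.44275 V; V_b = V_low + 1772·LSB = 0.443 V.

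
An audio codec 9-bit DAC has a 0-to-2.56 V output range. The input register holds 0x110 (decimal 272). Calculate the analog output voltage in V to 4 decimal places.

1.3600 V

LSB = 2.56 V / 2^9 = 5.000 mV.
Code 0x110 = 272 decimal.
V_out = 0 + 272 × 0.005 V = 1.36 V.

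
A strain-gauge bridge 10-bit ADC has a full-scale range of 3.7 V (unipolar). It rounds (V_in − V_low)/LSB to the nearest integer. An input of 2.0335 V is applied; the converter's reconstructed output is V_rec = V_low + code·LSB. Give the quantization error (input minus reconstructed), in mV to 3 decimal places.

-0.777 mV

One LSB is 3.7 V / 1024 = 3.613 mV.
(V_in − V_low)/LSB = (2.0335 − 0)/0.00361328 = 562.7849 → code 563 (round).
V_rec = 0 + 563·0.00361328 = 2.0342773 V.
Error = 2.0335 − 2.0342773 = -0.000777344 V = -0.777 mV.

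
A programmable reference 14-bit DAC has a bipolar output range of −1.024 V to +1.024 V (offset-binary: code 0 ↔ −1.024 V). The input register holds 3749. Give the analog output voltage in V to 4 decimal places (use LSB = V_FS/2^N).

-0.5554 V

LSB = 2.048 V / 2^14 = 125.00 µV.
V_out = (−1.024) + 3749 × 0.000125 V = -0.555375 V.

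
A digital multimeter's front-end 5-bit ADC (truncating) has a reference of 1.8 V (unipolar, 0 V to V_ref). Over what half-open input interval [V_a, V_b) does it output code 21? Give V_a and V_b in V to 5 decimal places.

LSB = 1.8/2^5 = 56.250 mV.
V_a = V_low + 21·LSB = 1.18125 V; V_b = V_low + 22·LSB = 1.2375 V.

[1.18125 V, 1.23750 V)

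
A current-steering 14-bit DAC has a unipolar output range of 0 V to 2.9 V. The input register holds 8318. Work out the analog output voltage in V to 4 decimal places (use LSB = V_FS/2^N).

LSB = 2.9 V / 2^14 = 177.00 µV.
V_out = 0 + 8318 × 0.000177002 V = 1.4723 V.

1.4723 V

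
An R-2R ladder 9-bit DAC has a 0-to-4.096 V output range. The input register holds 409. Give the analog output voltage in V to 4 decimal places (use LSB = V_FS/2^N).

LSB = 4.096 V / 2^9 = 8.000 mV.
V_out = 0 + 409 × 0.008 V = 3.272 V.

3.2720 V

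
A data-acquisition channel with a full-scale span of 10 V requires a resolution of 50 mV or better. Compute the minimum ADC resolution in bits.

Number of steps required ≥ 10 V / 50 mV = 200.00.
Need 2^N ≥ 200.00; 2^7 = 128, 2^8 = 256.
Minimum N = 8.

8 bits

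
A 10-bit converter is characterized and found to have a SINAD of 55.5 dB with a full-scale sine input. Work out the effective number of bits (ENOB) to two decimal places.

ENOB = (SINAD − 1.76) / 6.02 = (55.5 − 1.76)/6.02 = 8.927.

8.93 bits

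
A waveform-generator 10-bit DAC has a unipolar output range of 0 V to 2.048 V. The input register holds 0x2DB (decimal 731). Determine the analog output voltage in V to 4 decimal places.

1.4620 V

LSB = 2.048 V / 2^10 = 2.000 mV.
Code 0x2DB = 731 decimal.
V_out = 0 + 731 × 0.002 V = 1.462 V.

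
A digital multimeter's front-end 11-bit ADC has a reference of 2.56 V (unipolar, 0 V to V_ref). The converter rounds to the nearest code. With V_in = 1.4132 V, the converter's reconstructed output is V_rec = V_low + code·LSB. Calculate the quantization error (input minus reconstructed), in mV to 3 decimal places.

Step size: 2.56 V ÷ 2^11 = 1.250 mV.
Scaled input = 1130.5600 LSBs, so code = 1131.
Reconstructed: 1.41375 V.
Error = 1.4132 − 1.41375 = -0.00055 V = -0.550 mV.

-0.550 mV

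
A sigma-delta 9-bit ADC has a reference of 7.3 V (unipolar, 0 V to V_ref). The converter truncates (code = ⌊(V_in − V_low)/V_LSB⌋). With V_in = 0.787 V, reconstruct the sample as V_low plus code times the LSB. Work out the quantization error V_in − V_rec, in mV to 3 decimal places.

2.820 mV

Step size: 7.3 V ÷ 2^9 = 14.258 mV.
(0.787 − 0)/0.0142578 = 55.1978; ⌊·⌋ gives code 55.
Code 55 maps back to 0 + 55×0.0142578 V = 0.78417969 V.
Error = 0.787 − 0.78417969 = 0.00282031 V = 2.820 mV.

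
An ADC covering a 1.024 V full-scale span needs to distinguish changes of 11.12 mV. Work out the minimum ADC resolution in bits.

Number of steps required ≥ 1.024 V / 11.12 mV = 92.09.
Need 2^N ≥ 92.09; 2^6 = 64, 2^7 = 128.
Minimum N = 7.

7 bits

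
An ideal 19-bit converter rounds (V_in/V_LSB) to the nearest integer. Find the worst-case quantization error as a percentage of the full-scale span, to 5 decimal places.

0.00010 %

Rounding → worst-case error = ½ LSB = V_FS/2^20, so 100/1048576 = 9.53674e-05 % of full scale.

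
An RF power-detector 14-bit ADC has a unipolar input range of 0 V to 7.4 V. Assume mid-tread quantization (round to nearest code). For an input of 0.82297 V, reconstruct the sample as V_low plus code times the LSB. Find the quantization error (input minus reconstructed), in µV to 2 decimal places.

45.20 µV

Step size: 7.4 V ÷ 2^14 = 451.66 µV.
Scaled input = 1822.1001 LSBs, so code = 1822.
V_rec = 0 + 1822·0.00045166 = 0.8229248 V.
Difference: 4.51953e-05 V → 45.20 µV.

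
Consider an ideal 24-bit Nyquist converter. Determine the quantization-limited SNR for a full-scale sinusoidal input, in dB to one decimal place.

146.2 dB

SNR ≈ 6.02·N + 1.76 dB = 6.02·24 + 1.76 = 146.24 dB.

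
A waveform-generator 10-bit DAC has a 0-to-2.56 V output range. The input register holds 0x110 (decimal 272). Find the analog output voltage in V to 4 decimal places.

0.6800 V

LSB = 2.56 V / 2^10 = 2.500 mV.
Code 0x110 = 272 decimal.
V_out = 0 + 272 × 0.0025 V = 0.68 V.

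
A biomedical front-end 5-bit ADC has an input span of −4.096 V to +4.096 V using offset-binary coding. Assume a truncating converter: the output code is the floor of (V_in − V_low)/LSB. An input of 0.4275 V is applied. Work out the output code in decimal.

LSB = 8.192 V / 32 = 256.000 mV.
(0.4275 − (−4.096)) / 0.256 = 17.670 LSBs.
⌊·⌋(17.670) = 17.

code 17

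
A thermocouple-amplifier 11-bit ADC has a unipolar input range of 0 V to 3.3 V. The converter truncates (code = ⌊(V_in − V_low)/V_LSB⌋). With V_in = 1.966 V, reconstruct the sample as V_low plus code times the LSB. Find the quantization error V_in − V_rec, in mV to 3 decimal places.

0.180 mV

LSB = 3.3/2^11 = 1.611 mV.
(V_in − V_low)/LSB = (1.966 − 0)/0.00161133 = 1220.1115 → code 1220 (floor).
V_rec = 0 + 1220·0.00161133 = 1.9658203 V.
Difference: 0.000179687 V → 0.180 mV.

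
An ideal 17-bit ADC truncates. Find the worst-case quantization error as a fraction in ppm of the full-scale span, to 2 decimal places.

7.63 ppm

Truncating → worst-case error = 1 LSB = V_FS/2^17, so 1e+06/131072 = 7.62939 ppm of full scale.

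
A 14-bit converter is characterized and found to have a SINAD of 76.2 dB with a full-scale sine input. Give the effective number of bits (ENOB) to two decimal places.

ENOB = (SINAD − 1.76) / 6.02 = (76.2 − 1.76)/6.02 = 12.365.

12.37 bits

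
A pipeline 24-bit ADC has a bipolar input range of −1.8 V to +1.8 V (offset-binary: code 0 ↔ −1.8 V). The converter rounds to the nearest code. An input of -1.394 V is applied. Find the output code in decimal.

LSB = 3.6 V / 16777216 = 0.21 µV.
Input sits at 1892097.138 steps above V_low.
Round → code 1892097.

code 1892097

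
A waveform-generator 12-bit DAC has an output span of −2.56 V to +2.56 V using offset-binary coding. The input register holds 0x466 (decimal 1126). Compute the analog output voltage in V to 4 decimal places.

-1.1525 V

LSB = 5.12 V / 2^12 = 1.250 mV.
Code 0x466 = 1126 decimal.
V_out = (−2.56) + 1126 × 0.00125 V = -1.1525 V.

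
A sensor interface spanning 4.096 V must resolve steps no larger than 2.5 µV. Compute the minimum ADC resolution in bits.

Number of steps required ≥ 4.096 V / 2.5 µV = 1638400.00.
Need 2^N ≥ 1638400.00; 2^20 = 1048576, 2^21 = 2097152.
Minimum N = 21.

21 bits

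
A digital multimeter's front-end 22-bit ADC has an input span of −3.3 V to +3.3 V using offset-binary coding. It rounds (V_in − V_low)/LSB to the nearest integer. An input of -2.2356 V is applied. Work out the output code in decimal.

Full-scale span = 6.6 V; LSB = 6.6/2^22 = 1.57 µV.
(V_in − V_low)/LSB = (-2.2356 − (−3.3)) / 1.57356e-06 = 676426.845.
So the output code is 676427.

code 676427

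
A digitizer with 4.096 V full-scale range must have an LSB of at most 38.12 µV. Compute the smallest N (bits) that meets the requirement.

17 bits

Number of steps required ≥ 4.096 V / 38.12 µV = 107450.16.
Need 2^N ≥ 107450.16; 2^16 = 65536, 2^17 = 131072.
Minimum N = 17.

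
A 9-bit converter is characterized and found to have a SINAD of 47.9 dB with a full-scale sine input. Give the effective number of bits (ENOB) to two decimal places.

ENOB = (SINAD − 1.76) / 6.02 = (47.9 − 1.76)/6.02 = 7.664.

7.66 bits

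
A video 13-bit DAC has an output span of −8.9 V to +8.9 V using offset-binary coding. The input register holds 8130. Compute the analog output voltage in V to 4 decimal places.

8.7653 V

LSB = 17.8 V / 2^13 = 2.173 mV.
V_out = (−8.9) + 8130 × 0.00217285 V = 8.76528 V.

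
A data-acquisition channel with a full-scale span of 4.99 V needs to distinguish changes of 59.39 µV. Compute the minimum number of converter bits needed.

17 bits

Number of steps required ≥ 4.99 V / 59.39 µV = 84020.88.
Need 2^N ≥ 84020.88; 2^16 = 65536, 2^17 = 131072.
Minimum N = 17.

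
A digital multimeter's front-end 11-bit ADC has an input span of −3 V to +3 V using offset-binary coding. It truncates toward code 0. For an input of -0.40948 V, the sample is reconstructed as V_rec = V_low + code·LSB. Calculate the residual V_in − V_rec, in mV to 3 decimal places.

0.676 mV

One LSB is 6 V / 2048 = 2.930 mV.
Scaled input = 884.2308 LSBs, so code = 884.
Code 884 maps back to (−3) + 884×0.00292969 V = -0.41015625 V.
Error = -0.40948 − (−0.41015625) = 0.00067625 V = 0.676 mV.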